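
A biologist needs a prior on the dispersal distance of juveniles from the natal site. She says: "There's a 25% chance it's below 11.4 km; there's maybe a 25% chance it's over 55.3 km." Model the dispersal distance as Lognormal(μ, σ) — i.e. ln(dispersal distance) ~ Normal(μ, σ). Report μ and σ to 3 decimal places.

If T ~ Lognormal(μ,σ) then ln T ~ Normal(μ,σ), so the p-quantile of ln T is μ + z_p·σ.
ln(11.4) = 2.434 and ln(55.3) = 4.013; z_{0.25} = -0.6745, z_{0.75} = 0.6745.
σ = (4.013 − 2.434)/(0.6745 − (-0.6745)) = 1.171.
μ = 2.434 − (-0.6745)·1.171 = 3.223.

μ ≈ 3.223, σ ≈ 1.171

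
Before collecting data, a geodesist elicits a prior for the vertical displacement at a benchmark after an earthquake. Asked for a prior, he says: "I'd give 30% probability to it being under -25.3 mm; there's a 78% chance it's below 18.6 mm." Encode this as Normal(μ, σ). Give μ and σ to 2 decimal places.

The p-quantile of Normal(μ,σ) is μ + z_p·σ, with z_{0.3} = -0.5244 and z_{0.78} = 0.7722.
Eliminate σ: μ = (z₂·x₁ − z₁·x₂)/(z₂ − z₁) = (0.7722·-25.3 − (-0.5244)·18.6)/1.297 = -7.54.
Then σ = (x₂ − x₁)/(z₂ − z₁) = (18.6 − -25.3)/1.297 = 33.86.

μ = -7.54, σ = 33.86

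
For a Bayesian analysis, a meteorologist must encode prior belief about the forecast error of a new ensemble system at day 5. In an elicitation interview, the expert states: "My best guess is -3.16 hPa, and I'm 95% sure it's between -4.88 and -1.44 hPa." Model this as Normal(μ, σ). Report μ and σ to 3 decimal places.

μ = -3.160, σ = 0.878

A symmetric 95% interval runs μ ± z·σ with z = 1.96.
Half-width = 1.72, so σ = 1.72/1.96 = 0.878.
μ is the stated best guess, -3.160.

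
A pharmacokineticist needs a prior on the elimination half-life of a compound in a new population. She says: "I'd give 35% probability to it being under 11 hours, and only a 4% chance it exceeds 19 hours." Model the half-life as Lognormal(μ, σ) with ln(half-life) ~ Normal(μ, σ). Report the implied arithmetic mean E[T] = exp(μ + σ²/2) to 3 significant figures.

If T ~ Lognormal(μ,σ) then ln T ~ Normal(μ,σ), so the p-quantile of ln T is μ + z_p·σ.
ln(11) = 2.398 and ln(19) = 2.944; z_{0.35} = -0.3853, z_{0.96} = 1.751.
σ = (2.944 − 2.398)/(1.751 − (-0.3853)) = 0.256.
μ = 2.398 − (-0.3853)·0.256 = 2.496.
E[T] = exp(μ + σ²/2) = exp(2.496 + 0.0327) = 12.5 hours.

E[T] ≈ 12.5 hours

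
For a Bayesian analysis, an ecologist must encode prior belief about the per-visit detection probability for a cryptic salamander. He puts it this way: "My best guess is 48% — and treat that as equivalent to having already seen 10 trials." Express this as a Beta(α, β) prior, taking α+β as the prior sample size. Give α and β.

Under the effective-sample-size interpretation, Beta(α, β) has prior mean α/(α+β) and prior sample size α+β.
So α+β = 10 and α/(α+β) = 0.48, giving α = 0.48·10 = 4.8 and β = 10 − 4.8 = 5.2.

α = 4.8, β = 5.2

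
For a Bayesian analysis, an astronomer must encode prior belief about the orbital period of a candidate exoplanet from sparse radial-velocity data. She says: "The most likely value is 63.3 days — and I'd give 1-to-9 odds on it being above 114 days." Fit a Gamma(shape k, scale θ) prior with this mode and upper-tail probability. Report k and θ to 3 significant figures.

k ≈ 6.5, θ ≈ 11.5

Gamma(k,θ) with k>1 has mode (k−1)θ, so θ = 63.3/(k−1).
Need P(X < 114) = 0.9 with θ tied to k this way. Start at k = 2, θ = 63.3: P(X<114) ≈ 0.537.
Too low — raise k to concentrate. Iterating converges to k ≈ 6.5.
Then θ = 63.3/(6.5−1) ≈ 11.5.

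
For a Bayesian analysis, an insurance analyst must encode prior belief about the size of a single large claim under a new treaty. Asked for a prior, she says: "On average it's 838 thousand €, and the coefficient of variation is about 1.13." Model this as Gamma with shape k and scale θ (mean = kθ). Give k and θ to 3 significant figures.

k ≈ 0.783, θ ≈ 1070

For Gamma(k, scale θ): mean = kθ, variance = kθ², so CV = 1/√k.
CV = 1.13, hence k = 1/CV² = 0.783.
Then θ = mean/k = 838/0.783 = 1070.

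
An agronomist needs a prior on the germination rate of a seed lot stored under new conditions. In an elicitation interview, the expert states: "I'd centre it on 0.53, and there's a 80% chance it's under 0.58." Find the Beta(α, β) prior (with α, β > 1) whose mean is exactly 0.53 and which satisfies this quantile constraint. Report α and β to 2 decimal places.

With mean 0.53 fixed, write α = 0.53s, β = 0.47s where s = α+β.
Need P(θ < 0.58) = 0.8 under Beta(0.53s, 0.47s). Normal approximation: (q−m)/√(m(1−m)/s) ≈ z_{0.8} = 0.842, so s ≈ 0.53·0.47·(0.842)²/(0.58−0.53)² = 70.6.
At s = 70.6: P(θ<0.58) ≈ 0.799. Adjusting to match 0.8 gives s ≈ 70.94.
So α = 0.53·70.94 ≈ 37.60, β = 0.47·70.94 ≈ 33.34.

α ≈ 37.60, β ≈ 33.34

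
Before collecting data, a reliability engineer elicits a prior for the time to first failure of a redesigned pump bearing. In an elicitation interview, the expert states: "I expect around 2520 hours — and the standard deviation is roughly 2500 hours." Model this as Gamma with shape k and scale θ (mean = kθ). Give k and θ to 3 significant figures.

For Gamma(k, scale θ): mean = kθ, variance = kθ², so CV = 1/√k.
CV = SD/mean = 2500/2520 = 0.9921, hence k = 1/CV² = 1.02.
Then θ = mean/k = 2520/1.02 = 2480.

k ≈ 1.02, θ ≈ 2480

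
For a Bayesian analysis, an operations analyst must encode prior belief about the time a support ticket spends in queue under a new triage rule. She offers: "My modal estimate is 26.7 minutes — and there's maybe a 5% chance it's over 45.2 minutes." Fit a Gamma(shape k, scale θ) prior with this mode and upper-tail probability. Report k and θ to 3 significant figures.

k ≈ 11.1, θ ≈ 2.65

Gamma(k,θ) with k>1 has mode (k−1)θ, so θ = 26.7/(k−1).
Need P(X < 45.2) = 0.95 with θ tied to k this way. Start at k = 2, θ = 26.7: P(X<45.2) ≈ 0.505.
Too low — raise k to concentrate. Iterating converges to k ≈ 11.1.
Then θ = 26.7/(11.1−1) ≈ 2.65.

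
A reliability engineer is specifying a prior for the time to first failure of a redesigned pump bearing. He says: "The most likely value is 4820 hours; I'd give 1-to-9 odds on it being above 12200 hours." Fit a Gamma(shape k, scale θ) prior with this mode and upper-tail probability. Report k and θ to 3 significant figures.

Gamma(k,θ) with k>1 has mode (k−1)θ, so θ = 4820/(k−1).
Need P(X < 12200) = 0.9 with θ tied to k this way. Start at k = 2, θ = 4820: P(X<12200) ≈ 0.719.
Too low — raise k to concentrate. Iterating converges to k ≈ 3.23.
Then θ = 4820/(3.23−1) ≈ 2170.

k ≈ 3.23, θ ≈ 2170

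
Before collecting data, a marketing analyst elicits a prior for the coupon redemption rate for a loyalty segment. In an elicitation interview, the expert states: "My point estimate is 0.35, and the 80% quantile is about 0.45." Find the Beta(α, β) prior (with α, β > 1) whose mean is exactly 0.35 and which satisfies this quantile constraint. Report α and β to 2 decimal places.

α ≈ 5.45, β ≈ 10.12

With mean 0.35 fixed, write α = 0.35s, β = 0.65s where s = α+β.
Need P(θ < 0.45) = 0.8 under Beta(0.35s, 0.65s). Normal approximation: (q−m)/√(m(1−m)/s) ≈ z_{0.8} = 0.842, so s ≈ 0.35·0.65·(0.842)²/(0.45−0.35)² = 16.1.
At s = 16.1: P(θ<0.45) ≈ 0.804. Adjusting to match 0.8 gives s ≈ 15.57.
So α = 0.35·15.57 ≈ 5.45, β = 0.65·15.57 ≈ 10.12.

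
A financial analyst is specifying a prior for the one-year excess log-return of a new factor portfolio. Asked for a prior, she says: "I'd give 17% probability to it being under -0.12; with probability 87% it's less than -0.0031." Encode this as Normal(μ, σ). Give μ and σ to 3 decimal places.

For Normal(μ,σ), the p-quantile is μ + z_p·σ. Here z_{0.17} = -0.9542, z_{0.87} = 1.126.
So -0.12 = μ − 0.9542σ and -0.0031 = μ + 1.126σ.
Subtracting: σ = (-0.0031 − -0.12)/(1.126 − (-0.9542)) = 0.056.
Then μ = -0.12 − (-0.9542)·0.056 = -0.066.

μ = -0.066, σ = 0.056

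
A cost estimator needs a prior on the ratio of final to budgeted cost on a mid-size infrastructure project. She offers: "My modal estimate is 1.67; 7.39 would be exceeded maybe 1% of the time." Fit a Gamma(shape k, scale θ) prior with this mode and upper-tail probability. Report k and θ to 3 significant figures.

Gamma(k,θ) with k>1 has mode (k−1)θ, so θ = 1.67/(k−1).
Need P(X < 7.39) = 0.99 with θ tied to k this way. Start at k = 2, θ = 1.67: P(X<7.39) ≈ 0.935.
Too low — raise k to concentrate. Iterating converges to k ≈ 2.84.
Then θ = 1.67/(2.84−1) ≈ 0.909.

k ≈ 2.84, θ ≈ 0.909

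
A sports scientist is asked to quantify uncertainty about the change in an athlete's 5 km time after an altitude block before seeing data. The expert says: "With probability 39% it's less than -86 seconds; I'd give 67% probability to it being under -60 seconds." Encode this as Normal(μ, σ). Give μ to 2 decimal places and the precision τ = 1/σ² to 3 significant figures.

For Normal(μ,σ), the p-quantile is μ + z_p·σ. Here z_{0.39} = -0.2793, z_{0.67} = 0.4399.
So -86 = μ − 0.2793σ and -60 = μ + 0.4399σ.
Subtracting: σ = (-60 − -86)/(0.4399 − (-0.2793)) = 36.15.
Then μ = -86 − (-0.2793)·36.15 = -75.90.
Precision τ = 1/σ² = 1/36.15² = 0.000765.

μ = -75.90, τ = 0.000765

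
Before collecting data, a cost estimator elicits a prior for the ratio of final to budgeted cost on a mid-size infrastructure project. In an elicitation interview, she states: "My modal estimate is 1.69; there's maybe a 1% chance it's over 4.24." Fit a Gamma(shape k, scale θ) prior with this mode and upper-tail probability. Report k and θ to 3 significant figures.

k ≈ 6.54, θ ≈ 0.305

Gamma(k,θ) with k>1 has mode (k−1)θ, so θ = 1.69/(k−1).
Need P(X < 4.24) = 0.99 with θ tied to k this way. Start at k = 2, θ = 1.69: P(X<4.24) ≈ 0.715.
Too low — raise k to concentrate. Iterating converges to k ≈ 6.54.
Then θ = 1.69/(6.54−1) ≈ 0.305.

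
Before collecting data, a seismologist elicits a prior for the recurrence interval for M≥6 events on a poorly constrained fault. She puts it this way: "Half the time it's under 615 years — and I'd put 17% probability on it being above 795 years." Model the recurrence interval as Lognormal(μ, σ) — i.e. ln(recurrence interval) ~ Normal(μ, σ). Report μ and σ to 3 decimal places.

If T ~ Lognormal(μ,σ) then ln T ~ Normal(μ,σ), so the p-quantile of ln T is μ + z_p·σ.
ln(615) = 6.422 and ln(795) = 6.678; z_{0.5} = 0, z_{0.83} = 0.9542.
σ = (6.678 − 6.422)/(0.9542 − (0)) = 0.269.
μ = 6.422 − (0)·0.269 = 6.422.

μ ≈ 6.422, σ ≈ 0.269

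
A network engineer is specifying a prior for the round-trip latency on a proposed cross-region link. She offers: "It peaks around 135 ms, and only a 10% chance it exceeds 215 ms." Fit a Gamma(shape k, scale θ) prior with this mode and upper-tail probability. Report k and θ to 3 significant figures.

Gamma(k,θ) with k>1 has mode (k−1)θ, so θ = 135/(k−1).
Need P(X < 215) = 0.9 with θ tied to k this way. Start at k = 2, θ = 135: P(X<215) ≈ 0.473.
Too low — raise k to concentrate. Iterating converges to k ≈ 9.67.
Then θ = 135/(9.67−1) ≈ 15.6.

k ≈ 9.67, θ ≈ 15.6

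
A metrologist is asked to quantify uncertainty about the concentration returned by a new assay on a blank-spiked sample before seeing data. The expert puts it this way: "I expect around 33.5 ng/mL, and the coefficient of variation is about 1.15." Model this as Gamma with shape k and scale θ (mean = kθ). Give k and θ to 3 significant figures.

k ≈ 0.756, θ ≈ 44.3

For Gamma(k, scale θ): mean = kθ, variance = kθ², so CV = 1/√k.
CV = 1.15, hence k = 1/CV² = 0.756.
Then θ = mean/k = 33.5/0.756 = 44.3.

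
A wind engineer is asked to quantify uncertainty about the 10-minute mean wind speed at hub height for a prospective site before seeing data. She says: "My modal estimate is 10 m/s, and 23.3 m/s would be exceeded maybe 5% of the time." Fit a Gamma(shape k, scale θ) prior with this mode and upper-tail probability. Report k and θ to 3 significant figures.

k ≈ 4.82, θ ≈ 2.61

Gamma(k,θ) with k>1 has mode (k−1)θ, so θ = 10/(k−1).
Need P(X < 23.3) = 0.95 with θ tied to k this way. Start at k = 2, θ = 10: P(X<23.3) ≈ 0.676.
Too low — raise k to concentrate. Iterating converges to k ≈ 4.82.
Then θ = 10/(4.82−1) ≈ 2.61.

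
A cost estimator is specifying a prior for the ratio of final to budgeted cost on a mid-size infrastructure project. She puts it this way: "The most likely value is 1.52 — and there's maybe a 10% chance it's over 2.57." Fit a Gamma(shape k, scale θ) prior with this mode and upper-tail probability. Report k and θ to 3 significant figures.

Gamma(k,θ) with k>1 has mode (k−1)θ, so θ = 1.52/(k−1).
Need P(X < 2.57) = 0.9 with θ tied to k this way. Start at k = 2, θ = 1.52: P(X<2.57) ≈ 0.504.
Too low — raise k to concentrate. Iterating converges to k ≈ 7.86.
Then θ = 1.52/(7.86−1) ≈ 0.222.

k ≈ 7.86, θ ≈ 0.222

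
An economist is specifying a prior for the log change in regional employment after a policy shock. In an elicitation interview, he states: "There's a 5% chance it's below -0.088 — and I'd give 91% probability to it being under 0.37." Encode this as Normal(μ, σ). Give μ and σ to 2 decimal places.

For Normal(μ,σ), the p-quantile is μ + z_p·σ. Here z_{0.05} = -1.645, z_{0.91} = 1.341.
So -0.088 = μ − 1.645σ and 0.37 = μ + 1.341σ.
Subtracting: σ = (0.37 − -0.088)/(1.341 − (-1.645)) = 0.15.
Then μ = -0.088 − (-1.645)·0.15 = 0.16.

μ = 0.16, σ = 0.15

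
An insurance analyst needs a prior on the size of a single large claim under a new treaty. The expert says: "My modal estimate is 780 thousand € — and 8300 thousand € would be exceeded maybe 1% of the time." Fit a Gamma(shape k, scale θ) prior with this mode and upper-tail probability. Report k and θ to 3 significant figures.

Gamma(k,θ) with k>1 has mode (k−1)θ, so θ = 780/(k−1).
Need P(X < 8300) = 0.99 with θ tied to k this way. Start at k = 2, θ = 780: P(X<8300) ≈ 1.000.
Too high — lower k to spread out. Iterating converges to k ≈ 1.54.
Then θ = 780/(1.54−1) ≈ 1440.

k ≈ 1.54, θ ≈ 1440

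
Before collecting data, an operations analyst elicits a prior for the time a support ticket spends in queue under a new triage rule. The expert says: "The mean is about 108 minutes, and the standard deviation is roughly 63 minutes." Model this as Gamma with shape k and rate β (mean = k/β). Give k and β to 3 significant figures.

For Gamma(k, rate β): mean = k/β, variance = k/β², so CV = 1/√k.
CV = SD/mean = 63/108 = 0.5833, hence k = 1/CV² = 2.94.
Then β = k/mean = 2.94/108 = 0.0272.

k ≈ 2.94, β ≈ 0.0272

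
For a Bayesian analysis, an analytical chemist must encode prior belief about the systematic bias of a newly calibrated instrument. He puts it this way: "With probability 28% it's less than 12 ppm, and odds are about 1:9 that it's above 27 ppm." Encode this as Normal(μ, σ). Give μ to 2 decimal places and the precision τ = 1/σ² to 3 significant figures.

For Normal(μ,σ), the p-quantile is μ + z_p·σ. Here z_{0.28} = -0.5828, z_{0.9} = 1.282.
So 12 = μ − 0.5828σ and 27 = μ + 1.282σ.
Subtracting: σ = (27 − 12)/(1.282 − (-0.5828)) = 8.05.
Then μ = 12 − (-0.5828)·8.05 = 16.69.
Precision τ = 1/σ² = 1/8.046² = 0.0154.

μ = 16.69, τ = 0.0154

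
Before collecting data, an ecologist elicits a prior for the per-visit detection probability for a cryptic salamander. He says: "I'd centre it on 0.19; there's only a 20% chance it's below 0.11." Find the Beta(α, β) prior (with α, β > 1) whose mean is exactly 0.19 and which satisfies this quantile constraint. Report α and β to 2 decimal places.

α ≈ 3.35, β ≈ 14.27

With mean 0.19 fixed, write α = 0.19s, β = 0.81s where s = α+β.
Need P(θ < 0.11) = 0.2 under Beta(0.19s, 0.81s). Normal approximation: (q−m)/√(m(1−m)/s) ≈ z_{0.2} = -0.842, so s ≈ 0.19·0.81·(-0.842)²/(0.11−0.19)² = 17.0.
At s = 17.0: P(θ<0.11) ≈ 0.205. Adjusting to match 0.2 gives s ≈ 17.62.
So α = 0.19·17.62 ≈ 3.35, β = 0.81·17.62 ≈ 14.27.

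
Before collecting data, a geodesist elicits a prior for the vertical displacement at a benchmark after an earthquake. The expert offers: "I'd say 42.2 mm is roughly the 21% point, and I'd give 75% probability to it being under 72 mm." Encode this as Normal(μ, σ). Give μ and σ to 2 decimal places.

For Normal(μ,σ), the p-quantile is μ + z_p·σ. Here z_{0.21} = -0.8064, z_{0.75} = 0.6745.
So 42.2 = μ − 0.8064σ and 72 = μ + 0.6745σ.
Subtracting: σ = (72 − 42.2)/(0.6745 − (-0.8064)) = 20.12.
Then μ = 42.2 − (-0.8064)·20.12 = 58.43.

μ = 58.43, σ = 20.12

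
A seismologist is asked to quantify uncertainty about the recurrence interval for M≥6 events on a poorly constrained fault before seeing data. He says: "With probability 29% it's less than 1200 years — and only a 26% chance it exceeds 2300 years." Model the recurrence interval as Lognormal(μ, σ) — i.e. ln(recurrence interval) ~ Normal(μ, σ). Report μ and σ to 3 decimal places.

μ ≈ 7.391, σ ≈ 0.544

If T ~ Lognormal(μ,σ) then ln T ~ Normal(μ,σ), so the p-quantile of ln T is μ + z_p·σ.
ln(1200) = 7.09 and ln(2300) = 7.741; z_{0.29} = -0.5534, z_{0.74} = 0.6433.
σ = (7.741 − 7.09)/(0.6433 − (-0.5534)) = 0.544.
μ = 7.09 − (-0.5534)·0.544 = 7.391.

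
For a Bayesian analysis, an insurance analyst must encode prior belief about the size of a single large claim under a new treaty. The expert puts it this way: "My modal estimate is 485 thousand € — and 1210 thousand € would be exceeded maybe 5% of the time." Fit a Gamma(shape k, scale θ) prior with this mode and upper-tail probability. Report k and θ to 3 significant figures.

Gamma(k,θ) with k>1 has mode (k−1)θ, so θ = 485/(k−1).
Need P(X < 1210) = 0.95 with θ tied to k this way. Start at k = 2, θ = 485: P(X<1210) ≈ 0.712.
Too low — raise k to concentrate. Iterating converges to k ≈ 4.25.
Then θ = 485/(4.25−1) ≈ 149.

k ≈ 4.25, θ ≈ 149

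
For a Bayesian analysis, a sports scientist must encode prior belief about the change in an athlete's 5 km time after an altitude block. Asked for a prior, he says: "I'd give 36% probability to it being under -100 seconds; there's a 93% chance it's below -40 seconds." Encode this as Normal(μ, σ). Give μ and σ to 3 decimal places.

μ = -88.274, σ = 32.711

For Normal(μ,σ), the p-quantile is μ + z_p·σ. Here z_{0.36} = -0.3585, z_{0.93} = 1.476.
So -100 = μ − 0.3585σ and -40 = μ + 1.476σ.
Subtracting: σ = (-40 − -100)/(1.476 − (-0.3585)) = 32.711.
Then μ = -100 − (-0.3585)·32.711 = -88.274.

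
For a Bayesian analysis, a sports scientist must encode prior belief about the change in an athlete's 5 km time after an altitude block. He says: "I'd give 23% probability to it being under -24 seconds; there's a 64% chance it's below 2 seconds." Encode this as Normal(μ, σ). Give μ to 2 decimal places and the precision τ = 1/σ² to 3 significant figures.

μ = -6.49, τ = 0.00178

For Normal(μ,σ), the p-quantile is μ + z_p·σ. Here z_{0.23} = -0.7388, z_{0.64} = 0.3585.
So -24 = μ − 0.7388σ and 2 = μ + 0.3585σ.
Subtracting: σ = (2 − -24)/(0.3585 − (-0.7388)) = 23.69.
Then μ = -24 − (-0.7388)·23.69 = -6.49.
Precision τ = 1/σ² = 1/23.69² = 0.00178.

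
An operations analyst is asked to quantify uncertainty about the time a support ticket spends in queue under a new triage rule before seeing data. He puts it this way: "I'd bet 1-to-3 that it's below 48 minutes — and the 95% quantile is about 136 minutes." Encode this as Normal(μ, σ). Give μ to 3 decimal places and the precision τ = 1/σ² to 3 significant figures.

For Normal(μ,σ), the p-quantile is μ + z_p·σ. Here z_{0.25} = -0.6745, z_{0.95} = 1.645.
So 48 = μ − 0.6745σ and 136 = μ + 1.645σ.
Subtracting: σ = (136 − 48)/(1.645 − (-0.6745)) = 37.942.
Then μ = 48 − (-0.6745)·37.942 = 73.591.
Precision τ = 1/σ² = 1/37.94² = 0.000695.

μ = 73.591, τ = 0.000695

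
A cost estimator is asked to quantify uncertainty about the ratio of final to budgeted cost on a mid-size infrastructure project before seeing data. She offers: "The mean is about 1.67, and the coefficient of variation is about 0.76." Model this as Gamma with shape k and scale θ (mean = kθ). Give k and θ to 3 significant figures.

k ≈ 1.73, θ ≈ 0.965

For Gamma(k, scale θ): mean = kθ, variance = kθ², so CV = 1/√k.
CV = 0.76, hence k = 1/CV² = 1.73.
Then θ = mean/k = 1.67/1.73 = 0.965.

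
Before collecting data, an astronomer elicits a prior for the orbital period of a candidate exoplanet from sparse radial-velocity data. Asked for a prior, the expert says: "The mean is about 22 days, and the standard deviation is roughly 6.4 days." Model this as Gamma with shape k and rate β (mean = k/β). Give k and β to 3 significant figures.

For Gamma(k, rate β): mean = k/β, variance = k/β², so CV = 1/√k.
CV = SD/mean = 6.4/22 = 0.2909, hence k = 1/CV² = 11.8.
Then β = k/mean = 11.8/22 = 0.537.

k ≈ 11.8, β ≈ 0.537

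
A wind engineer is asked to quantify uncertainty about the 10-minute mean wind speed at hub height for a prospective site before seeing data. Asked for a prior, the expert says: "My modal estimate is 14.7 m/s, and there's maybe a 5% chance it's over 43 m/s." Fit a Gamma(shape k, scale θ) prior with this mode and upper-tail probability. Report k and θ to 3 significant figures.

k ≈ 3.31, θ ≈ 6.37

Gamma(k,θ) with k>1 has mode (k−1)θ, so θ = 14.7/(k−1).
Need P(X < 43) = 0.95 with θ tied to k this way. Start at k = 2, θ = 14.7: P(X<43) ≈ 0.789.
Too low — raise k to concentrate. Iterating converges to k ≈ 3.31.
Then θ = 14.7/(3.31−1) ≈ 6.37.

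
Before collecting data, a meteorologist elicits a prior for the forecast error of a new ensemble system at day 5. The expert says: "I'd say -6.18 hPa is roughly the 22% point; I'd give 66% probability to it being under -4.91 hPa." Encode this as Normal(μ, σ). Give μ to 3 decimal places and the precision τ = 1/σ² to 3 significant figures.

μ = -5.352, τ = 0.87

For Normal(μ,σ), the p-quantile is μ + z_p·σ. Here z_{0.22} = -0.7722, z_{0.66} = 0.4125.
So -6.18 = μ − 0.7722σ and -4.91 = μ + 0.4125σ.
Subtracting: σ = (-4.91 − -6.18)/(0.4125 − (-0.7722)) = 1.072.
Then μ = -6.18 − (-0.7722)·1.072 = -5.352.
Precision τ = 1/σ² = 1/1.072² = 0.87.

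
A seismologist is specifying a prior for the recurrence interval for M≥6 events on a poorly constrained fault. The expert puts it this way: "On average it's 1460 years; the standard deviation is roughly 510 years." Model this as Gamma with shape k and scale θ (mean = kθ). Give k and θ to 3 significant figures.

k ≈ 8.2, θ ≈ 178

For Gamma(k, scale θ): mean = kθ, variance = kθ², so CV = 1/√k.
CV = SD/mean = 510/1460 = 0.3493, hence k = 1/CV² = 8.2.
Then θ = mean/k = 1460/8.2 = 178.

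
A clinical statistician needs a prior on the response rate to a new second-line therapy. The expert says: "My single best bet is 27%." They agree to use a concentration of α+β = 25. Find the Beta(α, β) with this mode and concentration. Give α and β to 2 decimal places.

α = 7.21, β = 17.79

For α,β > 1 the Beta mode is (α−1)/(α+β−2). With α+β = 25, the mode is (α−1)/23.
Set (α−1)/23 = 0.27 → α = 1 + 0.27·23 = 7.21.
β = 25 − α = 17.79.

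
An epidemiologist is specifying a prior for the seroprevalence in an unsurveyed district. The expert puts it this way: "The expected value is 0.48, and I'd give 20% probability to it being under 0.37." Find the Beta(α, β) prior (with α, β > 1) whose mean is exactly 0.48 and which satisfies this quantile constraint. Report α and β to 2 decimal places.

With mean 0.48 fixed, write α = 0.48s, β = 0.52s where s = α+β.
Need P(θ < 0.37) = 0.2 under Beta(0.48s, 0.52s). Normal approximation: (q−m)/√(m(1−m)/s) ≈ z_{0.2} = -0.842, so s ≈ 0.48·0.52·(-0.842)²/(0.37−0.48)² = 14.6.
At s = 14.6: P(θ<0.37) ≈ 0.202. Adjusting to match 0.2 gives s ≈ 14.80.
So α = 0.48·14.80 ≈ 7.11, β = 0.52·14.80 ≈ 7.70.

α ≈ 7.11, β ≈ 7.70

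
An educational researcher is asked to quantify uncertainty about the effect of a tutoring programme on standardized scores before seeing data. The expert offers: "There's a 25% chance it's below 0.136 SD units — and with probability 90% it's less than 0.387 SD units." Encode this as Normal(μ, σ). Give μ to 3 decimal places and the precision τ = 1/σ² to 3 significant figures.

μ = 0.223, τ = 60.7

The p-quantile of Normal(μ,σ) is μ + z_p·σ, with z_{0.25} = -0.6745 and z_{0.9} = 1.282.
Eliminate σ: μ = (z₂·x₁ − z₁·x₂)/(z₂ − z₁) = (1.282·0.136 − (-0.6745)·0.387)/1.956 = 0.223.
Then σ = (x₂ − x₁)/(z₂ − z₁) = (0.387 − 0.136)/1.956 = 0.128.
Precision τ = 1/σ² = 1/0.1283² = 60.7.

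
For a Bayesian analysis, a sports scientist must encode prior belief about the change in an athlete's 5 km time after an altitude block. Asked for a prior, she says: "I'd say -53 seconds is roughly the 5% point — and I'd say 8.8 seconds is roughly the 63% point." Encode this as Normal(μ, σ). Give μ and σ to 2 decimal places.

The p-quantile of Normal(μ,σ) is μ + z_p·σ, with z_{0.05} = -1.645 and z_{0.63} = 0.3319.
Eliminate σ: μ = (z₂·x₁ − z₁·x₂)/(z₂ − z₁) = (0.3319·-53 − (-1.645)·8.8)/1.977 = -1.58.
Then σ = (x₂ − x₁)/(z₂ − z₁) = (8.8 − -53)/1.977 = 31.26.

μ = -1.58, σ = 31.26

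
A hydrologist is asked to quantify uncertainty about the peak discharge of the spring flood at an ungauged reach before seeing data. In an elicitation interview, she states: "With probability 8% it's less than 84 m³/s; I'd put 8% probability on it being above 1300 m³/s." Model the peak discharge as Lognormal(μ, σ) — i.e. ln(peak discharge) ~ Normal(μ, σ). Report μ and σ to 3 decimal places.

If T ~ Lognormal(μ,σ) then ln T ~ Normal(μ,σ), so the p-quantile of ln T is μ + z_p·σ.
ln(84) = 4.431 and ln(1300) = 7.17; z_{0.08} = -1.405, z_{0.92} = 1.405.
σ = (7.17 − 4.431)/(1.405 − (-1.405)) = 0.975.
μ = 4.431 − (-1.405)·0.975 = 5.800.

μ ≈ 5.800, σ ≈ 0.975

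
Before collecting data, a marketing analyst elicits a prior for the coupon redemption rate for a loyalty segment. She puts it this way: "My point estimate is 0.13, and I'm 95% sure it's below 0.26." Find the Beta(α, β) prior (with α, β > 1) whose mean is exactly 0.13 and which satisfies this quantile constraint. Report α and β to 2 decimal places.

α ≈ 2.94, β ≈ 19.69

With mean 0.13 fixed, write α = 0.13s, β = 0.87s where s = α+β.
Need P(θ < 0.26) = 0.95 under Beta(0.13s, 0.87s). Normal approximation: (q−m)/√(m(1−m)/s) ≈ z_{0.95} = 1.64, so s ≈ 0.13·0.87·(1.64)²/(0.26−0.13)² = 18.1.
At s = 18.1: P(θ<0.26) ≈ 0.933. Adjusting to match 0.95 gives s ≈ 22.63.
So α = 0.13·22.63 ≈ 2.94, β = 0.87·22.63 ≈ 19.69.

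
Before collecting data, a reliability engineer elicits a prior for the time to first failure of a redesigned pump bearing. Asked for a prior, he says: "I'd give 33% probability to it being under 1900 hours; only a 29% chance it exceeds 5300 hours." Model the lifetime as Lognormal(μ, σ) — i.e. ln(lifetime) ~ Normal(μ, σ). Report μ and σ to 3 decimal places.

μ ≈ 8.004, σ ≈ 1.033

If T ~ Lognormal(μ,σ) then ln T ~ Normal(μ,σ), so the p-quantile of ln T is μ + z_p·σ.
ln(1900) = 7.55 and ln(5300) = 8.575; z_{0.33} = -0.4399, z_{0.71} = 0.5534.
σ = (8.575 − 7.55)/(0.5534 − (-0.4399)) = 1.033.
μ = 7.55 − (-0.4399)·1.033 = 8.004.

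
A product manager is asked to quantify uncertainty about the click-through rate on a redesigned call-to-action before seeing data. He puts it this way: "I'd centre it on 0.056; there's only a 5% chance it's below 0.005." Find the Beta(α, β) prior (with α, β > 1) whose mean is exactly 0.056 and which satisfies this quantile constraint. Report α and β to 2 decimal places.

α ≈ 1.26, β ≈ 21.16

With mean 0.056 fixed, write α = 0.056s, β = 0.944s where s = α+β.
Need P(θ < 0.005) = 0.05 under Beta(0.056s, 0.944s). Normal approximation: (q−m)/√(m(1−m)/s) ≈ z_{0.05} = -1.64, so s ≈ 0.056·0.944·(-1.64)²/(0.005−0.056)² = 55.0.
At s = 55.0: P(θ<0.005) ≈ 0.002. Adjusting to match 0.05 gives s ≈ 22.41.
So α = 0.056·22.41 ≈ 1.26, β = 0.944·22.41 ≈ 21.16.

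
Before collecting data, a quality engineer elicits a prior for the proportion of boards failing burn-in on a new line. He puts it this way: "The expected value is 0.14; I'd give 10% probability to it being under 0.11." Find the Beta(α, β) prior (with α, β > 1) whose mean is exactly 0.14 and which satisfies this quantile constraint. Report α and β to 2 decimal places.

α ≈ 29.06, β ≈ 178.49

With mean 0.14 fixed, write α = 0.14s, β = 0.86s where s = α+β.
Need P(θ < 0.11) = 0.1 under Beta(0.14s, 0.86s). Normal approximation: (q−m)/√(m(1−m)/s) ≈ z_{0.1} = -1.28, so s ≈ 0.14·0.86·(-1.28)²/(0.11−0.14)² = 219.7.
At s = 219.7: P(θ<0.11) ≈ 0.093. Adjusting to match 0.1 gives s ≈ 207.54.
So α = 0.14·207.54 ≈ 29.06, β = 0.86·207.54 ≈ 178.49.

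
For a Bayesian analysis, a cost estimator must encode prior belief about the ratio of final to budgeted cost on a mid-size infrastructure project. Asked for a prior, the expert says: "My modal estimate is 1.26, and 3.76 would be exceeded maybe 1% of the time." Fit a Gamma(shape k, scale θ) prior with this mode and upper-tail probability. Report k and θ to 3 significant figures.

k ≈ 4.77, θ ≈ 0.334

Gamma(k,θ) with k>1 has mode (k−1)θ, so θ = 1.26/(k−1).
Need P(X < 3.76) = 0.99 with θ tied to k this way. Start at k = 2, θ = 1.26: P(X<3.76) ≈ 0.798.
Too low — raise k to concentrate. Iterating converges to k ≈ 4.77.
Then θ = 1.26/(4.77−1) ≈ 0.334.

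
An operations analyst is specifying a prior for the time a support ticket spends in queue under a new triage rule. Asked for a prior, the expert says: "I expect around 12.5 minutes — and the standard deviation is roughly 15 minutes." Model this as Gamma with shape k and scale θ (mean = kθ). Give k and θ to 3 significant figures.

k ≈ 0.694, θ ≈ 18

For Gamma(k, scale θ): mean = kθ, variance = kθ², so CV = 1/√k.
CV = SD/mean = 15/12.5 = 1.2, hence k = 1/CV² = 0.694.
Then θ = mean/k = 12.5/0.694 = 18.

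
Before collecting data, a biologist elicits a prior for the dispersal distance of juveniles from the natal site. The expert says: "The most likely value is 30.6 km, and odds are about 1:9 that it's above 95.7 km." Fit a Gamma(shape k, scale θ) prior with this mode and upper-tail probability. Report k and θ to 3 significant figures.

k ≈ 2.46, θ ≈ 21

Gamma(k,θ) with k>1 has mode (k−1)θ, so θ = 30.6/(k−1).
Need P(X < 95.7) = 0.9 with θ tied to k this way. Start at k = 2, θ = 30.6: P(X<95.7) ≈ 0.819.
Too low — raise k to concentrate. Iterating converges to k ≈ 2.46.
Then θ = 30.6/(2.46−1) ≈ 21.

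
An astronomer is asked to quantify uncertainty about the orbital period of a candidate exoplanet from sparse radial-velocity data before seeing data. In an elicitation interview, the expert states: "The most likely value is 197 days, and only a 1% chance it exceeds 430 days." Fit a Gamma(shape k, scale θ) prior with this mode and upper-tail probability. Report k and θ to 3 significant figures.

Gamma(k,θ) with k>1 has mode (k−1)θ, so θ = 197/(k−1).
Need P(X < 430) = 0.99 with θ tied to k this way. Start at k = 2, θ = 197: P(X<430) ≈ 0.641.
Too low — raise k to concentrate. Iterating converges to k ≈ 8.93.
Then θ = 197/(8.93−1) ≈ 24.9.

k ≈ 8.93, θ ≈ 24.9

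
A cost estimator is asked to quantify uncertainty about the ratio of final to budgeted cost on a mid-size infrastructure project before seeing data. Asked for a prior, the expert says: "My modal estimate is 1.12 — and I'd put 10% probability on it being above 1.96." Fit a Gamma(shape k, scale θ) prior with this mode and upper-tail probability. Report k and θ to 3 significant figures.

Gamma(k,θ) with k>1 has mode (k−1)θ, so θ = 1.12/(k−1).
Need P(X < 1.96) = 0.9 with θ tied to k this way. Start at k = 2, θ = 1.12: P(X<1.96) ≈ 0.522.
Too low — raise k to concentrate. Iterating converges to k ≈ 7.06.
Then θ = 1.12/(7.06−1) ≈ 0.185.

k ≈ 7.06, θ ≈ 0.185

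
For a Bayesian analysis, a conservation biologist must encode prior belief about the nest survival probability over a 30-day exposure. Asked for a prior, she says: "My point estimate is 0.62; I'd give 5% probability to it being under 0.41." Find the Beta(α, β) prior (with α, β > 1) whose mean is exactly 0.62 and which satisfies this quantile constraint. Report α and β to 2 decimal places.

α ≈ 9.23, β ≈ 5.65

With mean 0.62 fixed, write α = 0.62s, β = 0.38s where s = α+β.
Need P(θ < 0.41) = 0.05 under Beta(0.62s, 0.38s). Normal approximation: (q−m)/√(m(1−m)/s) ≈ z_{0.05} = -1.64, so s ≈ 0.62·0.38·(-1.64)²/(0.41−0.62)² = 14.5.
At s = 14.5: P(θ<0.41) ≈ 0.052. Adjusting to match 0.05 gives s ≈ 14.88.
So α = 0.62·14.88 ≈ 9.23, β = 0.38·14.88 ≈ 5.65.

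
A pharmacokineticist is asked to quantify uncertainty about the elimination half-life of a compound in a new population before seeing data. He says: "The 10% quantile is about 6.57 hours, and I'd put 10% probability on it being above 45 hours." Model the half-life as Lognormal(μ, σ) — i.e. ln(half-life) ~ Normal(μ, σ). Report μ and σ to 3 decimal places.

If T ~ Lognormal(μ,σ) then ln T ~ Normal(μ,σ), so the p-quantile of ln T is μ + z_p·σ.
ln(6.57) = 1.883 and ln(45) = 3.807; z_{0.1} = -1.282, z_{0.9} = 1.282.
σ = (3.807 − 1.883)/(1.282 − (-1.282)) = 0.751.
μ = 1.883 − (-1.282)·0.751 = 2.845.

μ ≈ 2.845, σ ≈ 0.751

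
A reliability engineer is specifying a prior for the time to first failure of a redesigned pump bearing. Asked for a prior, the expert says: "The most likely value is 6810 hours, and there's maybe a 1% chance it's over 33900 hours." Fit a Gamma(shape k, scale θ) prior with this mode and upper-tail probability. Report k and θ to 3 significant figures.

Gamma(k,θ) with k>1 has mode (k−1)θ, so θ = 6810/(k−1).
Need P(X < 33900) = 0.99 with θ tied to k this way. Start at k = 2, θ = 6810: P(X<33900) ≈ 0.959.
Too low — raise k to concentrate. Iterating converges to k ≈ 2.52.
Then θ = 6810/(2.52−1) ≈ 4470.

k ≈ 2.52, θ ≈ 4470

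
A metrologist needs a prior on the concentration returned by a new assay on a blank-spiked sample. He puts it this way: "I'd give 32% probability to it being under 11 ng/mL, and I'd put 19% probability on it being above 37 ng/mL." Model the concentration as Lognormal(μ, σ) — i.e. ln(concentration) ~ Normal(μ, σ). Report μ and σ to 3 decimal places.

μ ≈ 2.820, σ ≈ 0.901

If T ~ Lognormal(μ,σ) then ln T ~ Normal(μ,σ), so the p-quantile of ln T is μ + z_p·σ.
ln(11) = 2.398 and ln(37) = 3.611; z_{0.32} = -0.4677, z_{0.81} = 0.8779.
σ = (3.611 − 2.398)/(0.8779 − (-0.4677)) = 0.901.
μ = 2.398 − (-0.4677)·0.901 = 2.820.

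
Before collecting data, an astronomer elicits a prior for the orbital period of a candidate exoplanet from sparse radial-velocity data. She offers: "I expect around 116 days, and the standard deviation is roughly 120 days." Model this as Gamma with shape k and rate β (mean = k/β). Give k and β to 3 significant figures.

k ≈ 0.934, β ≈ 0.00806

For Gamma(k, rate β): mean = k/β, variance = k/β², so CV = 1/√k.
CV = SD/mean = 120/116 = 1.034, hence k = 1/CV² = 0.934.
Then β = k/mean = 0.934/116 = 0.00806.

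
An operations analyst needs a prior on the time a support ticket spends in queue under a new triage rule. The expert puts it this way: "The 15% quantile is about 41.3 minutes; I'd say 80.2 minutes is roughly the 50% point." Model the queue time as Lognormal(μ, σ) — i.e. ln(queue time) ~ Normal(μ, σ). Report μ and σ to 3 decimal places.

μ ≈ 4.385, σ ≈ 0.640

If T ~ Lognormal(μ,σ) then ln T ~ Normal(μ,σ), so the p-quantile of ln T is μ + z_p·σ.
ln(41.3) = 3.721 and ln(80.2) = 4.385; z_{0.15} = -1.036, z_{0.5} = 0.
σ = (4.385 − 3.721)/(0 − (-1.036)) = 0.640.
μ = 3.721 − (-1.036)·0.640 = 4.385.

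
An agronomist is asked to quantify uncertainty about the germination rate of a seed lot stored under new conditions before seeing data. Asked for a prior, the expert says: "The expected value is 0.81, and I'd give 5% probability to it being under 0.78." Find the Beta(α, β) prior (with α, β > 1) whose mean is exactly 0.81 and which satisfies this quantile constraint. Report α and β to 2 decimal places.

With mean 0.81 fixed, write α = 0.81s, β = 0.19s where s = α+β.
Need P(θ < 0.78) = 0.05 under Beta(0.81s, 0.19s). Normal approximation: (q−m)/√(m(1−m)/s) ≈ z_{0.05} = -1.64, so s ≈ 0.81·0.19·(-1.64)²/(0.78−0.81)² = 462.6.
At s = 462.6: P(θ<0.78) ≈ 0.054. Adjusting to match 0.05 gives s ≈ 484.50.
So α = 0.81·484.50 ≈ 392.44, β = 0.19·484.50 ≈ 92.05.

α ≈ 392.44, β ≈ 92.05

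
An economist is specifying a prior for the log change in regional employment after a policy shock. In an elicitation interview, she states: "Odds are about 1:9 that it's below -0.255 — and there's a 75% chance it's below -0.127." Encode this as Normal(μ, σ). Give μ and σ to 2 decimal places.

The p-quantile of Normal(μ,σ) is μ + z_p·σ, with z_{0.1} = -1.282 and z_{0.75} = 0.6745.
Eliminate σ: μ = (z₂·x₁ − z₁·x₂)/(z₂ − z₁) = (0.6745·-0.255 − (-1.282)·-0.127)/1.956 = -0.17.
Then σ = (x₂ − x₁)/(z₂ − z₁) = (-0.127 − -0.255)/1.956 = 0.07.

μ = -0.17, σ = 0.07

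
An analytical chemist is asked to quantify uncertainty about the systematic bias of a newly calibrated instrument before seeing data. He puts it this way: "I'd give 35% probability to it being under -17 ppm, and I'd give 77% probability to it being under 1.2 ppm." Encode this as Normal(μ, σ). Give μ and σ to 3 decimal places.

For Normal(μ,σ), the p-quantile is μ + z_p·σ. Here z_{0.35} = -0.3853, z_{0.77} = 0.7388.
So -17 = μ − 0.3853σ and 1.2 = μ + 0.7388σ.
Subtracting: σ = (1.2 − -17)/(0.7388 − (-0.3853)) = 16.190.
Then μ = -17 − (-0.3853)·16.190 = -10.762.

μ = -10.762, σ = 16.190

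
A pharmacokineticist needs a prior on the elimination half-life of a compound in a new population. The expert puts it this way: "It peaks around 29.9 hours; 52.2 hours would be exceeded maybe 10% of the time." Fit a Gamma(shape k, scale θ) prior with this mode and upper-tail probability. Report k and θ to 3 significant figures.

Gamma(k,θ) with k>1 has mode (k−1)θ, so θ = 29.9/(k−1).
Need P(X < 52.2) = 0.9 with θ tied to k this way. Start at k = 2, θ = 29.9: P(X<52.2) ≈ 0.521.
Too low — raise k to concentrate. Iterating converges to k ≈ 7.11.
Then θ = 29.9/(7.11−1) ≈ 4.89.

k ≈ 7.11, θ ≈ 4.89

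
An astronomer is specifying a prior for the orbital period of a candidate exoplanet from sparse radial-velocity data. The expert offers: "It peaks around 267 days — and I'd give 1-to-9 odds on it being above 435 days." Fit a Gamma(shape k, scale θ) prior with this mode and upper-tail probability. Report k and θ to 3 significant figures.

k ≈ 8.91, θ ≈ 33.8

Gamma(k,θ) with k>1 has mode (k−1)θ, so θ = 267/(k−1).
Need P(X < 435) = 0.9 with θ tied to k this way. Start at k = 2, θ = 267: P(X<435) ≈ 0.484.
Too low — raise k to concentrate. Iterating converges to k ≈ 8.91.
Then θ = 267/(8.91−1) ≈ 33.8.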